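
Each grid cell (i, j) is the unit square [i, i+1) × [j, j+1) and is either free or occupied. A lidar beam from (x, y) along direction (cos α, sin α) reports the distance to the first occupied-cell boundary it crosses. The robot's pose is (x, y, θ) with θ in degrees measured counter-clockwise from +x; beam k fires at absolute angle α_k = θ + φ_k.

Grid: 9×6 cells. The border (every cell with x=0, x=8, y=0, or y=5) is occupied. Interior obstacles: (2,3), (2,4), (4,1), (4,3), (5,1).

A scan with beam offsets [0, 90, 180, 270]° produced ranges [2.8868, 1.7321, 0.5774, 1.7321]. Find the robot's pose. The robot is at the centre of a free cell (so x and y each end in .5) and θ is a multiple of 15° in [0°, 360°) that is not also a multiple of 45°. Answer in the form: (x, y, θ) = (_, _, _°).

(x, y, θ) = (5.5, 3.5, 330°)

Enumerate (i+0.5, j+0.5, θ) over the 23 free cells and 16 admissible headings. For each, cast all 4 beams and compare to the given ranges.
  (1.5, 4.5, 60°): beam 1 = 0.5774 ≠ 2.8868 ✗
  (3.5, 3.5, 195°): beam 1 = 0.5176 ≠ 2.8868 ✗
  (1.5, 1.5, 165°): beam 1 = 0.5176 ≠ 2.8868 ✗
  …
  (5.5, 3.5, 330°): r_1=2.8868, r_2=1.7321, r_3=0.5774, r_4=1.7321 — all match ✓
Only this pose fits every beam.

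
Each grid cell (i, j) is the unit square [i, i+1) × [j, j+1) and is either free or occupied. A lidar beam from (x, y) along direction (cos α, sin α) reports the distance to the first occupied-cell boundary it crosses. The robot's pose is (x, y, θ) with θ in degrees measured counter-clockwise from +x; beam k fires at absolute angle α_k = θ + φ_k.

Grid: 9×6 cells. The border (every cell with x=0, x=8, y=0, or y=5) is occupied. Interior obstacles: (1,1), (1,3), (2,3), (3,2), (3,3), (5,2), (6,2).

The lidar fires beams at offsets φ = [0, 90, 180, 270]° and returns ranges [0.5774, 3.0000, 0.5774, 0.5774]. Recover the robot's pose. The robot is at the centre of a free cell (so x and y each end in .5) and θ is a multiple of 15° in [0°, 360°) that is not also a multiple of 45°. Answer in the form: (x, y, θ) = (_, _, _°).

Candidates: 21 free-cell centres × 16 headings = 336 poses. Raycast each; keep the one whose scan matches to 4 dp.
  (5.5, 4.5, 195°): beam 1 = 1.9319 ≠ 0.5774 ✗
  (6.5, 3.5, 165°): beam 1 = 5.6940 ≠ 0.5774 ✗
  (7.5, 2.5, 120°): beam 1 = 2.8868 ≠ 0.5774 ✗
  …
  (1.5, 2.5, 240°): r_1=0.5774, r_2=3.0000, r_3=0.5774, r_4=0.5774 — all match ✓
Only this pose fits every beam.

(x, y, θ) = (1.5, 2.5, 240°)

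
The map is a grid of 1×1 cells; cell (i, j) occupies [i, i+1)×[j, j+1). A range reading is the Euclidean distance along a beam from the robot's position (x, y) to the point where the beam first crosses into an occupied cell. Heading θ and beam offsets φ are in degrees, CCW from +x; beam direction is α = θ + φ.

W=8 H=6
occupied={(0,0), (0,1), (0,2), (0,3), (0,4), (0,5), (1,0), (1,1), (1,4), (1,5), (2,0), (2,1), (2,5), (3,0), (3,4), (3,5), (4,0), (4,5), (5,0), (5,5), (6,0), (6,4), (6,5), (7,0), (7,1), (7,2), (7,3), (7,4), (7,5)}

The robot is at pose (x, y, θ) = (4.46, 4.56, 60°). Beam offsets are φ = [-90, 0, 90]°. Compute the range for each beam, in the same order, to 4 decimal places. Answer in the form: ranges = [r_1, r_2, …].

beam 1: φ=-90°, α=330°
  direction (0.8660, -0.5000); cell (4,4); t to first gridline: x 0.6235, y 1.1200 (then +1.1547 / +2.0000)
    (5,4) via x @ 0.6235
    (5,3) via y @ 1.1200
    (6,3) via x @ 1.7782
    (7,3) via x @ 2.9329  # hit
  → r_1 = 2.9329
beam 2: φ=0°, α=60°
  direction (0.5000, 0.8660); cell (4,4); t to first gridline: x 1.0800, y 0.5081 (then +2.0000 / +1.1547)
    (4,5) via y @ 0.5081  # hit
  → r_2 = 0.5081
beam 3: φ=90°, α=150°
  direction (-0.8660, 0.5000); cell (4,4); t to first gridline: x 0.5312, y 0.8800 (then +1.1547 / +2.0000)
    (3,4) via x @ 0.5312  # hit
  → r_3 = 0.5312

ranges = [2.9329, 0.5081, 0.5312]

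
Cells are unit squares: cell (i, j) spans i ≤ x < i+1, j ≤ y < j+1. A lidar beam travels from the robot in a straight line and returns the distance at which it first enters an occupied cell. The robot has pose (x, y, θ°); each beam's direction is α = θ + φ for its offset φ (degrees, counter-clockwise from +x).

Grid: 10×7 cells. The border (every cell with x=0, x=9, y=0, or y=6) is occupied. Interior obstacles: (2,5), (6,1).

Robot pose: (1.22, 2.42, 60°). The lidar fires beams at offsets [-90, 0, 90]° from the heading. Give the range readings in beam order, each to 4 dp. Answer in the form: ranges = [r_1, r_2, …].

ranges = [2.8400, 2.9791, 0.2540]

beam 1: φ=-90°, α=330°
  d=(0.8660,-0.5000)  start (1,2)  tX=0.9007 tY=0.8400  stride 1/|dx|=1.1547 1/|dy|=2.0000
    cross y-line → (1,1), t=0.8400
    cross x-line → (2,1), t=0.9007
    cross x-line → (3,1), t=2.0554
    cross y-line → (3,0), t=2.8400 (wall)
  → r_1 = 2.8400
beam 2: φ=0°, α=60°
  d=(0.5000,0.8660)  start (1,2)  tX=1.5600 tY=0.6697  stride 1/|dx|=2.0000 1/|dy|=1.1547
    cross y-line → (1,3), t=0.6697
    cross x-line → (2,3), t=1.5600
    cross y-line → (2,4), t=1.8244
    cross y-line → (2,5), t=2.9791 (wall)
  → r_2 = 2.9791
beam 3: φ=90°, α=150°
  d=(-0.8660,0.5000)  start (1,2)  tX=0.2540 tY=1.1600  stride 1/|dx|=1.1547 1/|dy|=2.0000
    cross x-line → (0,2), t=0.2540 (wall)
  → r_3 = 0.2540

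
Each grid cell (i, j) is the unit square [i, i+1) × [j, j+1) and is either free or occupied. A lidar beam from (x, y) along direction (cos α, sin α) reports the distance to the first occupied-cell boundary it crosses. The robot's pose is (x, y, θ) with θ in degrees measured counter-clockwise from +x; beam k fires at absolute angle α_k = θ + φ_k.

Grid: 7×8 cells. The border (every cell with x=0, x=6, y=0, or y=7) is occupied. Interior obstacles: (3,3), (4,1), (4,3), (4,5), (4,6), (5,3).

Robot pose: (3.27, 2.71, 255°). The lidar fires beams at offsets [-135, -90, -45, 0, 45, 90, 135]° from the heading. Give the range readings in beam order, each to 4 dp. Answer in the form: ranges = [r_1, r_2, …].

beam 1: φ=-135°, α=120°
  dir = (cos 120°, sin 120°) = (-0.5000, 0.8660); from cell (3,2)
  next x-line at t=0.5400, next y-line at t=0.3349; Δt_x=2.0000, Δt_y=1.1547
    y: enter (3,3) at t=0.3349 ← occupied
  → r_1 = 0.3349
beam 2: φ=-90°, α=165°
  dir = (cos 165°, sin 165°) = (-0.9659, 0.2588); from cell (3,2)
  next x-line at t=0.2795, next y-line at t=1.1205; Δt_x=1.0353, Δt_y=3.8637
    x: enter (2,2) at t=0.2795
    y: enter (2,3) at t=1.1205
    x: enter (1,3) at t=1.3148
    x: enter (0,3) at t=2.3501 ← occupied
  → r_2 = 2.3501
beam 3: φ=-45°, α=210°
  dir = (cos 210°, sin 210°) = (-0.8660, -0.5000); from cell (3,2)
  next x-line at t=0.3118, next y-line at t=1.4200; Δt_x=1.1547, Δt_y=2.0000
    x: enter (2,2) at t=0.3118
    y: enter (2,1) at t=1.4200
    x: enter (1,1) at t=1.4665
    x: enter (0,1) at t=2.6212 ← occupied
  → r_3 = 2.6212
beam 4: φ=0°, α=255°
  dir = (cos 255°, sin 255°) = (-0.2588, -0.9659); from cell (3,2)
  next x-line at t=1.0432, next y-line at t=0.7350; Δt_x=3.8637, Δt_y=1.0353
    y: enter (3,1) at t=0.7350
    x: enter (2,1) at t=1.0432
    y: enter (2,0) at t=1.7703 ← occupied
  → r_4 = 1.7703
beam 5: φ=45°, α=300°
  dir = (cos 300°, sin 300°) = (0.5000, -0.8660); from cell (3,2)
  next x-line at t=1.4600, next y-line at t=0.8198; Δt_x=2.0000, Δt_y=1.1547
    y: enter (3,1) at t=0.8198
    x: enter (4,1) at t=1.4600 ← occupied
  → r_5 = 1.4600
beam 6: φ=90°, α=345°
  dir = (cos 345°, sin 345°) = (0.9659, -0.2588); from cell (3,2)
  next x-line at t=0.7558, next y-line at t=2.7432; Δt_x=1.0353, Δt_y=3.8637
    x: enter (4,2) at t=0.7558
    x: enter (5,2) at t=1.7910
    y: enter (5,1) at t=2.7432
    x: enter (6,1) at t=2.8263 ← occupied
  → r_6 = 2.8263
beam 7: φ=135°, α=30°
  dir = (cos 30°, sin 30°) = (0.8660, 0.5000); from cell (3,2)
  next x-line at t=0.8429, next y-line at t=0.5800; Δt_x=1.1547, Δt_y=2.0000
    y: enter (3,3) at t=0.5800 ← occupied
  → r_7 = 0.5800

ranges = [0.3349, 2.3501, 2.6212, 1.7703, 1.4600, 2.8263, 0.5800]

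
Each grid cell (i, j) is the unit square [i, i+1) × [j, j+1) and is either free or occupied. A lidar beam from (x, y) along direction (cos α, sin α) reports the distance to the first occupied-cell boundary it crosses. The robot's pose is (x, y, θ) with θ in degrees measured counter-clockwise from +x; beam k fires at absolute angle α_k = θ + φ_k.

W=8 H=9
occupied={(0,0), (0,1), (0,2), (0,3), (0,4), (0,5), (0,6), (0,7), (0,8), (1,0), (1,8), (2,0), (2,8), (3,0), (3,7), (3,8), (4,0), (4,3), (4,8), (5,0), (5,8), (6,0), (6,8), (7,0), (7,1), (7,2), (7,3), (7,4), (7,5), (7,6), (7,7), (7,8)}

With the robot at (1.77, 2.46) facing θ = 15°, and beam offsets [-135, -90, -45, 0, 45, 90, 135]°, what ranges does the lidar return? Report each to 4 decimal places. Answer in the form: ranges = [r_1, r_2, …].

ranges = [1.5400, 1.5115, 2.9200, 2.3087, 6.3970, 2.9751, 0.8891]

beam 1: φ=-135°, α=240°
  cosα=-0.5000 sinα=-0.8660 | (1,2) | tMaxX 1.5400 tMaxY 0.5312 | tΔX 2.0000 tΔY 1.1547
    t=0.5312 [y] (1,1)
    t=1.5400 [x] (0,1) — stop
  → r_1 = 1.5400
beam 2: φ=-90°, α=285°
  cosα=0.2588 sinα=-0.9659 | (1,2) | tMaxX 0.8887 tMaxY 0.4762 | tΔX 3.8637 tΔY 1.0353
    t=0.4762 [y] (1,1)
    t=0.8887 [x] (2,1)
    t=1.5115 [y] (2,0) — stop
  → r_2 = 1.5115
beam 3: φ=-45°, α=330°
  cosα=0.8660 sinα=-0.5000 | (1,2) | tMaxX 0.2656 tMaxY 0.9200 | tΔX 1.1547 tΔY 2.0000
    t=0.2656 [x] (2,2)
    t=0.9200 [y] (2,1)
    t=1.4203 [x] (3,1)
    t=2.5750 [x] (4,1)
    t=2.9200 [y] (4,0) — stop
  → r_3 = 2.9200
beam 4: φ=0°, α=15°
  cosα=0.9659 sinα=0.2588 | (1,2) | tMaxX 0.2381 tMaxY 2.0864 | tΔX 1.0353 tΔY 3.8637
    t=0.2381 [x] (2,2)
    t=1.2734 [x] (3,2)
    t=2.0864 [y] (3,3)
    t=2.3087 [x] (4,3) — stop
  → r_4 = 2.3087
beam 5: φ=45°, α=60°
  cosα=0.5000 sinα=0.8660 | (1,2) | tMaxX 0.4600 tMaxY 0.6235 | tΔX 2.0000 tΔY 1.1547
    t=0.4600 [x] (2,2)
    t=0.6235 [y] (2,3)
    t=1.7782 [y] (2,4)
    t=2.4600 [x] (3,4)
    t=2.9329 [y] (3,5)
    t=4.0876 [y] (3,6)
    t=4.4600 [x] (4,6)
    t=5.2423 [y] (4,7)
    t=6.3970 [y] (4,8) — stop
  → r_5 = 6.3970
beam 6: φ=90°, α=105°
  cosα=-0.2588 sinα=0.9659 | (1,2) | tMaxX 2.9751 tMaxY 0.5590 | tΔX 3.8637 tΔY 1.0353
    t=0.5590 [y] (1,3)
    t=1.5943 [y] (1,4)
    t=2.6296 [y] (1,5)
    t=2.9751 [x] (0,5) — stop
  → r_6 = 2.9751
beam 7: φ=135°, α=150°
  cosα=-0.8660 sinα=0.5000 | (1,2) | tMaxX 0.8891 tMaxY 1.0800 | tΔX 1.1547 tΔY 2.0000
    t=0.8891 [x] (0,2) — stop
  → r_7 = 0.8891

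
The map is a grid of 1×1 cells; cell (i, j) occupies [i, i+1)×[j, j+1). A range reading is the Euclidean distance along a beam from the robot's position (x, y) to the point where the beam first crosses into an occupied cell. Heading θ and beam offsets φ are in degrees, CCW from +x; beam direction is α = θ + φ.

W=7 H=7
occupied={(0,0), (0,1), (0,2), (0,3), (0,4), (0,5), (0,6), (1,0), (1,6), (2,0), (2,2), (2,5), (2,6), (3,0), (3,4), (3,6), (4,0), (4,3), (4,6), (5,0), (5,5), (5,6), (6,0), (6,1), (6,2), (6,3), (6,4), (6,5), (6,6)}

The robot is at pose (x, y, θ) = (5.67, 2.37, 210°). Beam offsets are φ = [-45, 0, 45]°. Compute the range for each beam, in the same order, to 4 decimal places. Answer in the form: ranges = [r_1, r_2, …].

beam 1: φ=-45°, α=165°
  cosα=-0.9659 sinα=0.2588 | (5,2) | tMaxX 0.6936 tMaxY 2.4341 | tΔX 1.0353 tΔY 3.8637
    t=0.6936 [x] (4,2)
    t=1.7289 [x] (3,2)
    t=2.4341 [y] (3,3)
    t=2.7642 [x] (2,3)
    t=3.7995 [x] (1,3)
    t=4.8347 [x] (0,3) — stop
  → r_1 = 4.8347
beam 2: φ=0°, α=210°
  cosα=-0.8660 sinα=-0.5000 | (5,2) | tMaxX 0.7736 tMaxY 0.7400 | tΔX 1.1547 tΔY 2.0000
    t=0.7400 [y] (5,1)
    t=0.7736 [x] (4,1)
    t=1.9283 [x] (3,1)
    t=2.7400 [y] (3,0) — stop
  → r_2 = 2.7400
beam 3: φ=45°, α=255°
  cosα=-0.2588 sinα=-0.9659 | (5,2) | tMaxX 2.5887 tMaxY 0.3831 | tΔX 3.8637 tΔY 1.0353
    t=0.3831 [y] (5,1)
    t=1.4183 [y] (5,0) — stop
  → r_3 = 1.4183

ranges = [4.8347, 2.7400, 1.4183]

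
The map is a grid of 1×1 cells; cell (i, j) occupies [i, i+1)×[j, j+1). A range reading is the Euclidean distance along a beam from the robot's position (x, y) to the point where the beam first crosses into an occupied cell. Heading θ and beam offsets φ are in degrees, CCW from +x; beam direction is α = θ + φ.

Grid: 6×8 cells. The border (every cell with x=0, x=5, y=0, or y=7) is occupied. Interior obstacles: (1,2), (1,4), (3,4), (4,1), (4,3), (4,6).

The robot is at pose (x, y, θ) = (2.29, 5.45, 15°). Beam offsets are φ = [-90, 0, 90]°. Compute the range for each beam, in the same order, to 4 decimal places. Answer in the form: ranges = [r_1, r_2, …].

ranges = [4.6070, 2.1250, 1.6047]

beam 1: φ=-90°, α=285°
  d=(0.2588,-0.9659)  start (2,5)  tX=2.7432 tY=0.4659  stride 1/|dx|=3.8637 1/|dy|=1.0353
    cross y-line → (2,4), t=0.4659
    cross y-line → (2,3), t=1.5012
    cross y-line → (2,2), t=2.5364
    cross x-line → (3,2), t=2.7432
    cross y-line → (3,1), t=3.5717
    cross y-line → (3,0), t=4.6070 (wall)
  → r_1 = 4.6070
beam 2: φ=0°, α=15°
  d=(0.9659,0.2588)  start (2,5)  tX=0.7350 tY=2.1250  stride 1/|dx|=1.0353 1/|dy|=3.8637
    cross x-line → (3,5), t=0.7350
    cross x-line → (4,5), t=1.7703
    cross y-line → (4,6), t=2.1250 (wall)
  → r_2 = 2.1250
beam 3: φ=90°, α=105°
  d=(-0.2588,0.9659)  start (2,5)  tX=1.1205 tY=0.5694  stride 1/|dx|=3.8637 1/|dy|=1.0353
    cross y-line → (2,6), t=0.5694
    cross x-line → (1,6), t=1.1205
    cross y-line → (1,7), t=1.6047 (wall)
  → r_3 = 1.6047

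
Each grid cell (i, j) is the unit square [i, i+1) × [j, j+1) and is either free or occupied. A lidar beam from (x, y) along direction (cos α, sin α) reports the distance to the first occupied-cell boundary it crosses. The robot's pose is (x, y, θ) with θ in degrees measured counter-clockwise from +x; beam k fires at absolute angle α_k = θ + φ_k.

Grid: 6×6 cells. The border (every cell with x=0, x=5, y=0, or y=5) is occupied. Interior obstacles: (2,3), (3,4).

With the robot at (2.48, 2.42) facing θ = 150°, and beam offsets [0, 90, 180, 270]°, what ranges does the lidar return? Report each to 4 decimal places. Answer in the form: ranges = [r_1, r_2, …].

beam 1: φ=0°, α=150°
  dir = (cos 150°, sin 150°) = (-0.8660, 0.5000); from cell (2,2)
  next x-line at t=0.5543, next y-line at t=1.1600; Δt_x=1.1547, Δt_y=2.0000
    x: enter (1,2) at t=0.5543
    y: enter (1,3) at t=1.1600
    x: enter (0,3) at t=1.7090 ← occupied
  → r_1 = 1.7090
beam 2: φ=90°, α=240°
  dir = (cos 240°, sin 240°) = (-0.5000, -0.8660); from cell (2,2)
  next x-line at t=0.9600, next y-line at t=0.4850; Δt_x=2.0000, Δt_y=1.1547
    y: enter (2,1) at t=0.4850
    x: enter (1,1) at t=0.9600
    y: enter (1,0) at t=1.6397 ← occupied
  → r_2 = 1.6397
beam 3: φ=180°, α=330°
  dir = (cos 330°, sin 330°) = (0.8660, -0.5000); from cell (2,2)
  next x-line at t=0.6004, next y-line at t=0.8400; Δt_x=1.1547, Δt_y=2.0000
    x: enter (3,2) at t=0.6004
    y: enter (3,1) at t=0.8400
    x: enter (4,1) at t=1.7551
    y: enter (4,0) at t=2.8400 ← occupied
  → r_3 = 2.8400
beam 4: φ=270°, α=60°
  dir = (cos 60°, sin 60°) = (0.5000, 0.8660); from cell (2,2)
  next x-line at t=1.0400, next y-line at t=0.6697; Δt_x=2.0000, Δt_y=1.1547
    y: enter (2,3) at t=0.6697 ← occupied
  → r_4 = 0.6697

ranges = [1.7090, 1.6397, 2.8400, 0.6697]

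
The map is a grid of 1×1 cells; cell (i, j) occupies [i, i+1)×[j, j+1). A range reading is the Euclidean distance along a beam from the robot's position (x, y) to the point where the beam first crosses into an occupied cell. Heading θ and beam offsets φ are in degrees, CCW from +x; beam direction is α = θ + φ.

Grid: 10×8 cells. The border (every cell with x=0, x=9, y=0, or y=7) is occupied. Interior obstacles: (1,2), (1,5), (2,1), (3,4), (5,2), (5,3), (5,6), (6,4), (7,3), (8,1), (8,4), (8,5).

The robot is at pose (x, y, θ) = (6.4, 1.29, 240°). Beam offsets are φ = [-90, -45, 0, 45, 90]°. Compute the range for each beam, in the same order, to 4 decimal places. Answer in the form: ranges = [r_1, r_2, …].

ranges = [1.4200, 1.1205, 0.3349, 0.3002, 0.5800]

beam 1: φ=-90°, α=150°
  dir = (cos 150°, sin 150°) = (-0.8660, 0.5000); from cell (6,1)
  next x-line at t=0.4619, next y-line at t=1.4200; Δt_x=1.1547, Δt_y=2.0000
    x: enter (5,1) at t=0.4619
    y: enter (5,2) at t=1.4200 ← occupied
  → r_1 = 1.4200
beam 2: φ=-45°, α=195°
  dir = (cos 195°, sin 195°) = (-0.9659, -0.2588); from cell (6,1)
  next x-line at t=0.4141, next y-line at t=1.1205; Δt_x=1.0353, Δt_y=3.8637
    x: enter (5,1) at t=0.4141
    y: enter (5,0) at t=1.1205 ← occupied
  → r_2 = 1.1205
beam 3: φ=0°, α=240°
  dir = (cos 240°, sin 240°) = (-0.5000, -0.8660); from cell (6,1)
  next x-line at t=0.8000, next y-line at t=0.3349; Δt_x=2.0000, Δt_y=1.1547
    y: enter (6,0) at t=0.3349 ← occupied
  → r_3 = 0.3349
beam 4: φ=45°, α=285°
  dir = (cos 285°, sin 285°) = (0.2588, -0.9659); from cell (6,1)
  next x-line at t=2.3182, next y-line at t=0.3002; Δt_x=3.8637, Δt_y=1.0353
    y: enter (6,0) at t=0.3002 ← occupied
  → r_4 = 0.3002
beam 5: φ=90°, α=330°
  dir = (cos 330°, sin 330°) = (0.8660, -0.5000); from cell (6,1)
  next x-line at t=0.6928, next y-line at t=0.5800; Δt_x=1.1547, Δt_y=2.0000
    y: enter (6,0) at t=0.5800 ← occupied
  → r_5 = 0.5800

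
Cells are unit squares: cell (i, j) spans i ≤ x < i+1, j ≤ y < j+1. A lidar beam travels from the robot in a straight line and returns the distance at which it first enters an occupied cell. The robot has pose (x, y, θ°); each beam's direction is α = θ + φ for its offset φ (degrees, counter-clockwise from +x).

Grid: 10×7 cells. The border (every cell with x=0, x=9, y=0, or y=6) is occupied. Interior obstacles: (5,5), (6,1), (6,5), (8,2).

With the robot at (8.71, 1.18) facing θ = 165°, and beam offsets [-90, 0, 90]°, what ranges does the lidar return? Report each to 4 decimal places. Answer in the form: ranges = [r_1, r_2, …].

ranges = [0.8489, 1.7703, 0.1863]

beam 1: φ=-90°, α=75°
  dir = (cos 75°, sin 75°) = (0.2588, 0.9659); from cell (8,1)
  next x-line at t=1.1205, next y-line at t=0.8489; Δt_x=3.8637, Δt_y=1.0353
    y: enter (8,2) at t=0.8489 ← occupied
  → r_1 = 0.8489
beam 2: φ=0°, α=165°
  dir = (cos 165°, sin 165°) = (-0.9659, 0.2588); from cell (8,1)
  next x-line at t=0.7350, next y-line at t=3.1682; Δt_x=1.0353, Δt_y=3.8637
    x: enter (7,1) at t=0.7350
    x: enter (6,1) at t=1.7703 ← occupied
  → r_2 = 1.7703
beam 3: φ=90°, α=255°
  dir = (cos 255°, sin 255°) = (-0.2588, -0.9659); from cell (8,1)
  next x-line at t=2.7432, next y-line at t=0.1863; Δt_x=3.8637, Δt_y=1.0353
    y: enter (8,0) at t=0.1863 ← occupied
  → r_3 = 0.1863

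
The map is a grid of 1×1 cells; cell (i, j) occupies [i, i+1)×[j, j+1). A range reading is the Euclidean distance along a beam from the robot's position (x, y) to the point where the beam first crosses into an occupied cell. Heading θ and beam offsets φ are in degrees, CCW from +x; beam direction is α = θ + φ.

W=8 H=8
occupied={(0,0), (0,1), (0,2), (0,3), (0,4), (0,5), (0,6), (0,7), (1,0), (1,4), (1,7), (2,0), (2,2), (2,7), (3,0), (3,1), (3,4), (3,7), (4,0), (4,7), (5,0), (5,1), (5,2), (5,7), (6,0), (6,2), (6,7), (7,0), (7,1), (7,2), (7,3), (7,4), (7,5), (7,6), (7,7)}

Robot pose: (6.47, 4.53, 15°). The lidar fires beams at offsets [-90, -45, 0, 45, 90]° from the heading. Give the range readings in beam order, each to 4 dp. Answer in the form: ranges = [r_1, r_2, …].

beam 1: φ=-90°, α=285°
  cosα=0.2588 sinα=-0.9659 | (6,4) | tMaxX 2.0478 tMaxY 0.5487 | tΔX 3.8637 tΔY 1.0353
    t=0.5487 [y] (6,3)
    t=1.5840 [y] (6,2) — stop
  → r_1 = 1.5840
beam 2: φ=-45°, α=330°
  cosα=0.8660 sinα=-0.5000 | (6,4) | tMaxX 0.6120 tMaxY 1.0600 | tΔX 1.1547 tΔY 2.0000
    t=0.6120 [x] (7,4) — stop
  → r_2 = 0.6120
beam 3: φ=0°, α=15°
  cosα=0.9659 sinα=0.2588 | (6,4) | tMaxX 0.5487 tMaxY 1.8159 | tΔX 1.0353 tΔY 3.8637
    t=0.5487 [x] (7,4) — stop
  → r_3 = 0.5487
beam 4: φ=45°, α=60°
  cosα=0.5000 sinα=0.8660 | (6,4) | tMaxX 1.0600 tMaxY 0.5427 | tΔX 2.0000 tΔY 1.1547
    t=0.5427 [y] (6,5)
    t=1.0600 [x] (7,5) — stop
  → r_4 = 1.0600
beam 5: φ=90°, α=105°
  cosα=-0.2588 sinα=0.9659 | (6,4) | tMaxX 1.8159 tMaxY 0.4866 | tΔX 3.8637 tΔY 1.0353
    t=0.4866 [y] (6,5)
    t=1.5219 [y] (6,6)
    t=1.8159 [x] (5,6)
    t=2.5571 [y] (5,7) — stop
  → r_5 = 2.5571

ranges = [1.5840, 0.6120, 0.5487, 1.0600, 2.5571]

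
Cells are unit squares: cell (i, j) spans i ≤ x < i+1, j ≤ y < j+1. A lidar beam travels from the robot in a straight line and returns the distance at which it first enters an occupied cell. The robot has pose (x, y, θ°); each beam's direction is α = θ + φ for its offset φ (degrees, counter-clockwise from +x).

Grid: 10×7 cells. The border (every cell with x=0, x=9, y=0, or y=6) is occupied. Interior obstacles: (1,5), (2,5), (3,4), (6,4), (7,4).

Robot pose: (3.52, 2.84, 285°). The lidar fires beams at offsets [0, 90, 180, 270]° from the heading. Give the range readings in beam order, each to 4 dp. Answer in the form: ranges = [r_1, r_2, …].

ranges = [1.9049, 4.4819, 1.2009, 2.6089]

beam 1: φ=0°, α=285°
  cosα=0.2588 sinα=-0.9659 | (3,2) | tMaxX 1.8546 tMaxY 0.8696 | tΔX 3.8637 tΔY 1.0353
    t=0.8696 [y] (3,1)
    t=1.8546 [x] (4,1)
    t=1.9049 [y] (4,0) — stop
  → r_1 = 1.9049
beam 2: φ=90°, α=15°
  cosα=0.9659 sinα=0.2588 | (3,2) | tMaxX 0.4969 tMaxY 0.6182 | tΔX 1.0353 tΔY 3.8637
    t=0.4969 [x] (4,2)
    t=0.6182 [y] (4,3)
    t=1.5322 [x] (5,3)
    t=2.5675 [x] (6,3)
    t=3.6028 [x] (7,3)
    t=4.4819 [y] (7,4) — stop
  → r_2 = 4.4819
beam 3: φ=180°, α=105°
  cosα=-0.2588 sinα=0.9659 | (3,2) | tMaxX 2.0091 tMaxY 0.1656 | tΔX 3.8637 tΔY 1.0353
    t=0.1656 [y] (3,3)
    t=1.2009 [y] (3,4) — stop
  → r_3 = 1.2009
beam 4: φ=270°, α=195°
  cosα=-0.9659 sinα=-0.2588 | (3,2) | tMaxX 0.5383 tMaxY 3.2455 | tΔX 1.0353 tΔY 3.8637
    t=0.5383 [x] (2,2)
    t=1.5736 [x] (1,2)
    t=2.6089 [x] (0,2) — stop
  → r_4 = 2.6089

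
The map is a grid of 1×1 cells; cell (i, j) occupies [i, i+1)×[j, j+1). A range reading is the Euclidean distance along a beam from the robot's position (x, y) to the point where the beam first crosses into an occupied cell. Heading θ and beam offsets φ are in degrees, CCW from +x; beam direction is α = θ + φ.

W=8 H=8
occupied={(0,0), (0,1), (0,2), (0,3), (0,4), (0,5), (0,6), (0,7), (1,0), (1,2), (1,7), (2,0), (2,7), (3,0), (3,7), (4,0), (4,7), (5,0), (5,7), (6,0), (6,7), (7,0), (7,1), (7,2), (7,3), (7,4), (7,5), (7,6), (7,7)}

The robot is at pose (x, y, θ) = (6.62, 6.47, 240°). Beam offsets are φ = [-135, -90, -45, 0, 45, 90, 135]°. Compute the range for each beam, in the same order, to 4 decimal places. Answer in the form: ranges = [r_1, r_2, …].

ranges = [0.5487, 1.0600, 5.8183, 6.3162, 1.4682, 0.4388, 0.3934]

beam 1: φ=-135°, α=105°
  direction (-0.2588, 0.9659); cell (6,6); t to first gridline: x 2.3955, y 0.5487 (then +3.8637 / +1.0353)
    (6,7) via y @ 0.5487  # hit
  → r_1 = 0.5487
beam 2: φ=-90°, α=150°
  direction (-0.8660, 0.5000); cell (6,6); t to first gridline: x 0.7159, y 1.0600 (then +1.1547 / +2.0000)
    (5,6) via x @ 0.7159
    (5,7) via y @ 1.0600  # hit
  → r_2 = 1.0600
beam 3: φ=-45°, α=195°
  direction (-0.9659, -0.2588); cell (6,6); t to first gridline: x 0.6419, y 1.8159 (then +1.0353 / +3.8637)
    (5,6) via x @ 0.6419
    (4,6) via x @ 1.6771
    (4,5) via y @ 1.8159
    (3,5) via x @ 2.7124
    (2,5) via x @ 3.7477
    (1,5) via x @ 4.7830
    (1,4) via y @ 5.6796
    (0,4) via x @ 5.8183  # hit
  → r_3 = 5.8183
beam 4: φ=0°, α=240°
  direction (-0.5000, -0.8660); cell (6,6); t to first gridline: x 1.2400, y 0.5427 (then +2.0000 / +1.1547)
    (6,5) via y @ 0.5427
    (5,5) via x @ 1.2400
    (5,4) via y @ 1.6974
    (5,3) via y @ 2.8521
    (4,3) via x @ 3.2400
    (4,2) via y @ 4.0068
    (4,1) via y @ 5.1615
    (3,1) via x @ 5.2400
    (3,0) via y @ 6.3162  # hit
  → r_4 = 6.3162
beam 5: φ=45°, α=285°
  direction (0.2588, -0.9659); cell (6,6); t to first gridline: x 1.4682, y 0.4866 (then +3.8637 / +1.0353)
    (6,5) via y @ 0.4866
    (7,5) via x @ 1.4682  # hit
  → r_5 = 1.4682
beam 6: φ=90°, α=330°
  direction (0.8660, -0.5000); cell (6,6); t to first gridline: x 0.4388, y 0.9400 (then +1.1547 / +2.0000)
    (7,6) via x @ 0.4388  # hit
  → r_6 = 0.4388
beam 7: φ=135°, α=15°
  direction (0.9659, 0.2588); cell (6,6); t to first gridline: x 0.3934, y 2.0478 (then +1.0353 / +3.8637)
    (7,6) via x @ 0.3934  # hit
  → r_7 = 0.3934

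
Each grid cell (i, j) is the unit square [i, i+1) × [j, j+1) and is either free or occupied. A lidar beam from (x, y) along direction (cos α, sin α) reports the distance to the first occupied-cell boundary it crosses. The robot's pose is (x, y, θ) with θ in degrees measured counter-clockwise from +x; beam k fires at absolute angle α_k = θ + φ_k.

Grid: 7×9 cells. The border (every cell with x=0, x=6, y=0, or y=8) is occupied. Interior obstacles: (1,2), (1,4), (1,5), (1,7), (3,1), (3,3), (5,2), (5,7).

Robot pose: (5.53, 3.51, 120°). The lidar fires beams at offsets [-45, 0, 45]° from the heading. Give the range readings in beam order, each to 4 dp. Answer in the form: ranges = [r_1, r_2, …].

beam 1: φ=-45°, α=75°
  cosα=0.2588 sinα=0.9659 | (5,3) | tMaxX 1.8159 tMaxY 0.5073 | tΔX 3.8637 tΔY 1.0353
    t=0.5073 [y] (5,4)
    t=1.5426 [y] (5,5)
    t=1.8159 [x] (6,5) — stop
  → r_1 = 1.8159
beam 2: φ=0°, α=120°
  cosα=-0.5000 sinα=0.8660 | (5,3) | tMaxX 1.0600 tMaxY 0.5658 | tΔX 2.0000 tΔY 1.1547
    t=0.5658 [y] (5,4)
    t=1.0600 [x] (4,4)
    t=1.7205 [y] (4,5)
    t=2.8752 [y] (4,6)
    t=3.0600 [x] (3,6)
    t=4.0299 [y] (3,7)
    t=5.0600 [x] (2,7)
    t=5.1846 [y] (2,8) — stop
  → r_2 = 5.1846
beam 3: φ=45°, α=165°
  cosα=-0.9659 sinα=0.2588 | (5,3) | tMaxX 0.5487 tMaxY 1.8932 | tΔX 1.0353 tΔY 3.8637
    t=0.5487 [x] (4,3)
    t=1.5840 [x] (3,3) — stop
  → r_3 = 1.5840

ranges = [1.8159, 5.1846, 1.5840]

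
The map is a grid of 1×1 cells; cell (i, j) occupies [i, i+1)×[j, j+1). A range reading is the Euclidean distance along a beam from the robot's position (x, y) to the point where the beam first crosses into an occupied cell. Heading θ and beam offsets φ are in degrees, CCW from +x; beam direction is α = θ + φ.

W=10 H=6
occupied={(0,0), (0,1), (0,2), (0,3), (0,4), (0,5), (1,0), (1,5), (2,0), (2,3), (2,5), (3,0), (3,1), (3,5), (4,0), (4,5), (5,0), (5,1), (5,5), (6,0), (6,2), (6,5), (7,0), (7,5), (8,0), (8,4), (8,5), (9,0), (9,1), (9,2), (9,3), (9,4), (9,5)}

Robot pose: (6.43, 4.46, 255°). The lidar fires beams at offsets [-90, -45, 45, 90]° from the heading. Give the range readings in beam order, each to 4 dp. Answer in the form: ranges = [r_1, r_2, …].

ranges = [2.0864, 6.2700, 3.9953, 1.6254]

beam 1: φ=-90°, α=165°
  direction (-0.9659, 0.2588); cell (6,4); t to first gridline: x 0.4452, y 2.0864 (then +1.0353 / +3.8637)
    (5,4) via x @ 0.4452
    (4,4) via x @ 1.4804
    (4,5) via y @ 2.0864  # hit
  → r_1 = 2.0864
beam 2: φ=-45°, α=210°
  direction (-0.8660, -0.5000); cell (6,4); t to first gridline: x 0.4965, y 0.9200 (then +1.1547 / +2.0000)
    (5,4) via x @ 0.4965
    (5,3) via y @ 0.9200
    (4,3) via x @ 1.6512
    (3,3) via x @ 2.8059
    (3,2) via y @ 2.9200
    (2,2) via x @ 3.9606
    (2,1) via y @ 4.9200
    (1,1) via x @ 5.1153
    (0,1) via x @ 6.2700  # hit
  → r_2 = 6.2700
beam 3: φ=45°, α=300°
  direction (0.5000, -0.8660); cell (6,4); t to first gridline: x 1.1400, y 0.5312 (then +2.0000 / +1.1547)
    (6,3) via y @ 0.5312
    (7,3) via x @ 1.1400
    (7,2) via y @ 1.6859
    (7,1) via y @ 2.8406
    (8,1) via x @ 3.1400
    (8,0) via y @ 3.9953  # hit
  → r_3 = 3.9953
beam 4: φ=90°, α=345°
  direction (0.9659, -0.2588); cell (6,4); t to first gridline: x 0.5901, y 1.7773 (then +1.0353 / +3.8637)
    (7,4) via x @ 0.5901
    (8,4) via x @ 1.6254  # hit
  → r_4 = 1.6254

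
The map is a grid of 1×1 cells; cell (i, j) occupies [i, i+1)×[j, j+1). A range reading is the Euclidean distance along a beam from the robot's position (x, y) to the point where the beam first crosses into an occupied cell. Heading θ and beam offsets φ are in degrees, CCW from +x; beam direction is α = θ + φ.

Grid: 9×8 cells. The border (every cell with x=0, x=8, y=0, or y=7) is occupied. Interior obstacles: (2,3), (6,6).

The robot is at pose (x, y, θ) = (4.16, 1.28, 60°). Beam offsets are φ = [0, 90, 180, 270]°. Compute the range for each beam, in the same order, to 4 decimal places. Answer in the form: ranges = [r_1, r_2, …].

ranges = [5.4502, 3.6489, 0.3233, 0.5600]

beam 1: φ=0°, α=60°
  dir = (cos 60°, sin 60°) = (0.5000, 0.8660); from cell (4,1)
  next x-line at t=1.6800, next y-line at t=0.8314; Δt_x=2.0000, Δt_y=1.1547
    y: enter (4,2) at t=0.8314
    x: enter (5,2) at t=1.6800
    y: enter (5,3) at t=1.9861
    y: enter (5,4) at t=3.1408
    x: enter (6,4) at t=3.6800
    y: enter (6,5) at t=4.2955
    y: enter (6,6) at t=5.4502 ← occupied
  → r_1 = 5.4502
beam 2: φ=90°, α=150°
  dir = (cos 150°, sin 150°) = (-0.8660, 0.5000); from cell (4,1)
  next x-line at t=0.1848, next y-line at t=1.4400; Δt_x=1.1547, Δt_y=2.0000
    x: enter (3,1) at t=0.1848
    x: enter (2,1) at t=1.3395
    y: enter (2,2) at t=1.4400
    x: enter (1,2) at t=2.4942
    y: enter (1,3) at t=3.4400
    x: enter (0,3) at t=3.6489 ← occupied
  → r_2 = 3.6489
beam 3: φ=180°, α=240°
  dir = (cos 240°, sin 240°) = (-0.5000, -0.8660); from cell (4,1)
  next x-line at t=0.3200, next y-line at t=0.3233; Δt_x=2.0000, Δt_y=1.1547
    x: enter (3,1) at t=0.3200
    y: enter (3,0) at t=0.3233 ← occupied
  → r_3 = 0.3233
beam 4: φ=270°, α=330°
  dir = (cos 330°, sin 330°) = (0.8660, -0.5000); from cell (4,1)
  next x-line at t=0.9699, next y-line at t=0.5600; Δt_x=1.1547, Δt_y=2.0000
    y: enter (4,0) at t=0.5600 ← occupied
  → r_4 = 0.5600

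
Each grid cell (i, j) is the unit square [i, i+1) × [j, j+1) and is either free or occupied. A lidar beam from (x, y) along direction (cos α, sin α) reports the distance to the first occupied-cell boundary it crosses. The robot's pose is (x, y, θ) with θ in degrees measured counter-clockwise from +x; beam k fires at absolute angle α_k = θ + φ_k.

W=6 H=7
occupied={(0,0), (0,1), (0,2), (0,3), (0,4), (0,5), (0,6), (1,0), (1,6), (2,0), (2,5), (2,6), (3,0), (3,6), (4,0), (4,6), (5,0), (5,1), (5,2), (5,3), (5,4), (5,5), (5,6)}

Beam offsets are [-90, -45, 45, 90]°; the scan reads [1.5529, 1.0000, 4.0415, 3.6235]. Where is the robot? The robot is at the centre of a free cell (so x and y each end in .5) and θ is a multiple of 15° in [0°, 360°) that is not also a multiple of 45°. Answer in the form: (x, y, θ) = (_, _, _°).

Candidates: 19 free-cell centres × 16 headings = 304 poses. Raycast each; keep the one whose scan matches to 4 dp.
  (2.5, 3.5, 330°): beam 1 = 2.8868 ≠ 1.5529 ✗
  (2.5, 1.5, 165°): beam 1 = 4.6587 ≠ 1.5529 ✗
  (1.5, 5.5, 240°): beam 1 = 0.5774 ≠ 1.5529 ✗
  …
  (3.5, 4.5, 195°): r_1=1.5529, r_2=1.0000, r_3=4.0415, r_4=3.6235 — all match ✓
No second candidate reproduces the full scan.

(x, y, θ) = (3.5, 4.5, 195°)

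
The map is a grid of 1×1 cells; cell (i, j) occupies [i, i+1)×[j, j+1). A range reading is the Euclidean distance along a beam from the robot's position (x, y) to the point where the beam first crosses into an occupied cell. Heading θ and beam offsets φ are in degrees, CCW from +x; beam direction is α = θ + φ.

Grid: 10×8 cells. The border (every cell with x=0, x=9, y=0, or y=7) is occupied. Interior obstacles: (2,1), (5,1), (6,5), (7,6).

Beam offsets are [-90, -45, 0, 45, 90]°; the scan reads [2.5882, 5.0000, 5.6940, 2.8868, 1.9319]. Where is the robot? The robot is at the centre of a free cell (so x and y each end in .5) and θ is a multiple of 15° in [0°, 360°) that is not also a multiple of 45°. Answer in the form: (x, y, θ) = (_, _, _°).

Enumerate (i+0.5, j+0.5, θ) over the 44 free cells and 16 admissible headings. For each, cast all 5 beams and compare to the given ranges.
  (8.5, 4.5, 195°): beam 1 = 1.9319 ≠ 2.5882 ✗
  (2.5, 4.5, 150°): beam 1 = 2.8868 ≠ 2.5882 ✗
  (5.5, 5.5, 120°): beam 1 = 0.5774 ≠ 2.5882 ✗
  (2.5, 2.5, 30°): beam 1 = 0.5774 ≠ 2.5882 ✗
  (6.5, 1.5, 300°): beam 1 = 0.5774 ≠ 2.5882 ✗
  …
  (3.5, 6.5, 285°): r_1=2.5882, r_2=5.0000, r_3=5.6940, r_4=2.8868, r_5=1.9319 — all match ✓
No second candidate reproduces the full scan.

(x, y, θ) = (3.5, 6.5, 285°)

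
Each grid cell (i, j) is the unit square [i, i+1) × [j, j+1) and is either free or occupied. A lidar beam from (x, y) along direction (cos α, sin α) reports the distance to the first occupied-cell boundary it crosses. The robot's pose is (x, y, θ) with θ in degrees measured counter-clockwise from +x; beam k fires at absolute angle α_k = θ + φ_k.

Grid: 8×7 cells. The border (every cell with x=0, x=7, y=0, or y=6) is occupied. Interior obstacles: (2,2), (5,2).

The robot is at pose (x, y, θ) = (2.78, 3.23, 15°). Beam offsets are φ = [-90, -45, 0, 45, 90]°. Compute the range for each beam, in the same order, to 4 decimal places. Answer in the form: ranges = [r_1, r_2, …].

beam 1: φ=-90°, α=285°
  dir = (cos 285°, sin 285°) = (0.2588, -0.9659); from cell (2,3)
  next x-line at t=0.8500, next y-line at t=0.2381; Δt_x=3.8637, Δt_y=1.0353
    y: enter (2,2) at t=0.2381 ← occupied
  → r_1 = 0.2381
beam 2: φ=-45°, α=330°
  dir = (cos 330°, sin 330°) = (0.8660, -0.5000); from cell (2,3)
  next x-line at t=0.2540, next y-line at t=0.4600; Δt_x=1.1547, Δt_y=2.0000
    x: enter (3,3) at t=0.2540
    y: enter (3,2) at t=0.4600
    x: enter (4,2) at t=1.4087
    y: enter (4,1) at t=2.4600
    x: enter (5,1) at t=2.5634
    x: enter (6,1) at t=3.7181
    y: enter (6,0) at t=4.4600 ← occupied
  → r_2 = 4.4600
beam 3: φ=0°, α=15°
  dir = (cos 15°, sin 15°) = (0.9659, 0.2588); from cell (2,3)
  next x-line at t=0.2278, next y-line at t=2.9751; Δt_x=1.0353, Δt_y=3.8637
    x: enter (3,3) at t=0.2278
    x: enter (4,3) at t=1.2630
    x: enter (5,3) at t=2.2983
    y: enter (5,4) at t=2.9751
    x: enter (6,4) at t=3.3336
    x: enter (7,4) at t=4.3689 ← occupied
  → r_3 = 4.3689
beam 4: φ=45°, α=60°
  dir = (cos 60°, sin 60°) = (0.5000, 0.8660); from cell (2,3)
  next x-line at t=0.4400, next y-line at t=0.8891; Δt_x=2.0000, Δt_y=1.1547
    x: enter (3,3) at t=0.4400
    y: enter (3,4) at t=0.8891
    y: enter (3,5) at t=2.0438
    x: enter (4,5) at t=2.4400
    y: enter (4,6) at t=3.1985 ← occupied
  → r_4 = 3.1985
beam 5: φ=90°, α=105°
  dir = (cos 105°, sin 105°) = (-0.2588, 0.9659); from cell (2,3)
  next x-line at t=3.0137, next y-line at t=0.7972; Δt_x=3.8637, Δt_y=1.0353
    y: enter (2,4) at t=0.7972
    y: enter (2,5) at t=1.8324
    y: enter (2,6) at t=2.8677 ← occupied
  → r_5 = 2.8677

ranges = [0.2381, 4.4600, 4.3689, 3.1985, 2.8677]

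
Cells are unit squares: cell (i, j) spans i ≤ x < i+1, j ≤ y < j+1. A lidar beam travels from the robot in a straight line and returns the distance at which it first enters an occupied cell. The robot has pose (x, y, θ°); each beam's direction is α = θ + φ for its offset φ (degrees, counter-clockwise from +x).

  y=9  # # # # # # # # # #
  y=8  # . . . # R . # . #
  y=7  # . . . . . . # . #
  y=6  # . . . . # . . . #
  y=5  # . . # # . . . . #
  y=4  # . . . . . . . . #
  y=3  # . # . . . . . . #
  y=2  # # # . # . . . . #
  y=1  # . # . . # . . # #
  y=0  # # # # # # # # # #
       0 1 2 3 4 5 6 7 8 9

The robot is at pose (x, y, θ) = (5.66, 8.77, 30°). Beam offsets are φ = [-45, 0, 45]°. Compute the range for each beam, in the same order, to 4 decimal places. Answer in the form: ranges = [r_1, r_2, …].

ranges = [1.3873, 0.4600, 0.2381]

beam 1: φ=-45°, α=345°
  direction (0.9659, -0.2588); cell (5,8); t to first gridline: x 0.3520, y 2.9751 (then +1.0353 / +3.8637)
    (6,8) via x @ 0.3520
    (7,8) via x @ 1.3873  # hit
  → r_1 = 1.3873
beam 2: φ=0°, α=30°
  direction (0.8660, 0.5000); cell (5,8); t to first gridline: x 0.3926, y 0.4600 (then +1.1547 / +2.0000)
    (6,8) via x @ 0.3926
    (6,9) via y @ 0.4600  # hit
  → r_2 = 0.4600
beam 3: φ=45°, α=75°
  direction (0.2588, 0.9659); cell (5,8); t to first gridline: x 1.3137, y 0.2381 (then +3.8637 / +1.0353)
    (5,9) via y @ 0.2381  # hit
  → r_3 = 0.2381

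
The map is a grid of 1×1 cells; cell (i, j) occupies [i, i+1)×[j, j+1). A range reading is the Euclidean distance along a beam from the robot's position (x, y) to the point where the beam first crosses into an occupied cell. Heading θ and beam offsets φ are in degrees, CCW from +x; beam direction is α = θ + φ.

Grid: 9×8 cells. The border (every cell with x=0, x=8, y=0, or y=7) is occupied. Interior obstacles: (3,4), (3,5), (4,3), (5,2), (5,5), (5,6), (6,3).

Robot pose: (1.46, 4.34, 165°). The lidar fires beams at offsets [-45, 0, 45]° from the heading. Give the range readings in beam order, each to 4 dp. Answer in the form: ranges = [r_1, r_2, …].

beam 1: φ=-45°, α=120°
  dir = (cos 120°, sin 120°) = (-0.5000, 0.8660); from cell (1,4)
  next x-line at t=0.9200, next y-line at t=0.7621; Δt_x=2.0000, Δt_y=1.1547
    y: enter (1,5) at t=0.7621
    x: enter (0,5) at t=0.9200 ← occupied
  → r_1 = 0.9200
beam 2: φ=0°, α=165°
  dir = (cos 165°, sin 165°) = (-0.9659, 0.2588); from cell (1,4)
  next x-line at t=0.4762, next y-line at t=2.5500; Δt_x=1.0353, Δt_y=3.8637
    x: enter (0,4) at t=0.4762 ← occupied
  → r_2 = 0.4762
beam 3: φ=45°, α=210°
  dir = (cos 210°, sin 210°) = (-0.8660, -0.5000); from cell (1,4)
  next x-line at t=0.5312, next y-line at t=0.6800; Δt_x=1.1547, Δt_y=2.0000
    x: enter (0,4) at t=0.5312 ← occupied
  → r_3 = 0.5312

ranges = [0.9200, 0.4762, 0.5312]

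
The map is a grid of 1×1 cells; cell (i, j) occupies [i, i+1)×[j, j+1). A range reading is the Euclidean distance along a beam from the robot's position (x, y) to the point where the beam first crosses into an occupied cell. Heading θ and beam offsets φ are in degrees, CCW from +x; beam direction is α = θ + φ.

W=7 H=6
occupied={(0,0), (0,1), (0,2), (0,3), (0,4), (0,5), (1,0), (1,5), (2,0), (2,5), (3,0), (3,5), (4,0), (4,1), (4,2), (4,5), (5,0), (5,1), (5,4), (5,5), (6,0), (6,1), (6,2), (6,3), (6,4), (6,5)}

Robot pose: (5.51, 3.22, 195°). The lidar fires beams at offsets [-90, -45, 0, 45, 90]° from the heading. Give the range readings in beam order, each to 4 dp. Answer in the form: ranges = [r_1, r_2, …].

ranges = [0.8075, 3.5600, 0.8500, 1.0200, 1.2630]

beam 1: φ=-90°, α=105°
  dir = (cos 105°, sin 105°) = (-0.2588, 0.9659); from cell (5,3)
  next x-line at t=1.9705, next y-line at t=0.8075; Δt_x=3.8637, Δt_y=1.0353
    y: enter (5,4) at t=0.8075 ← occupied
  → r_1 = 0.8075
beam 2: φ=-45°, α=150°
  dir = (cos 150°, sin 150°) = (-0.8660, 0.5000); from cell (5,3)
  next x-line at t=0.5889, next y-line at t=1.5600; Δt_x=1.1547, Δt_y=2.0000
    x: enter (4,3) at t=0.5889
    y: enter (4,4) at t=1.5600
    x: enter (3,4) at t=1.7436
    x: enter (2,4) at t=2.8983
    y: enter (2,5) at t=3.5600 ← occupied
  → r_2 = 3.5600
beam 3: φ=0°, α=195°
  dir = (cos 195°, sin 195°) = (-0.9659, -0.2588); from cell (5,3)
  next x-line at t=0.5280, next y-line at t=0.8500; Δt_x=1.0353, Δt_y=3.8637
    x: enter (4,3) at t=0.5280
    y: enter (4,2) at t=0.8500 ← occupied
  → r_3 = 0.8500
beam 4: φ=45°, α=240°
  dir = (cos 240°, sin 240°) = (-0.5000, -0.8660); from cell (5,3)
  next x-line at t=1.0200, next y-line at t=0.2540; Δt_x=2.0000, Δt_y=1.1547
    y: enter (5,2) at t=0.2540
    x: enter (4,2) at t=1.0200 ← occupied
  → r_4 = 1.0200
beam 5: φ=90°, α=285°
  dir = (cos 285°, sin 285°) = (0.2588, -0.9659); from cell (5,3)
  next x-line at t=1.8932, next y-line at t=0.2278; Δt_x=3.8637, Δt_y=1.0353
    y: enter (5,2) at t=0.2278
    y: enter (5,1) at t=1.2630 ← occupied
  → r_5 = 1.2630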